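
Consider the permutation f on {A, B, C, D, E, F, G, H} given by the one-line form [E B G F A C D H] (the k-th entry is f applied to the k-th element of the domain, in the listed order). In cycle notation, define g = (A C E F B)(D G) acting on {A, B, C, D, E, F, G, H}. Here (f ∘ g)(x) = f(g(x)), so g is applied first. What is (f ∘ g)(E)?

First apply g: g(E) = F, then f(F) = C. Thus (f ∘ g)(E) = C.

C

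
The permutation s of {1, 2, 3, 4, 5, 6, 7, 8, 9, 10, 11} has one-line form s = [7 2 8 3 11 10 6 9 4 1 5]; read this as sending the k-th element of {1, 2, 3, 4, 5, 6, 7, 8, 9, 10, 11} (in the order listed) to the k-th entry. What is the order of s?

4

Writing s as disjoint cycles, the cycle lengths are 4, 4, 2, 1.
Since disjoint cycles commute, ord(s) = lcm(4, 4, 2) = 4.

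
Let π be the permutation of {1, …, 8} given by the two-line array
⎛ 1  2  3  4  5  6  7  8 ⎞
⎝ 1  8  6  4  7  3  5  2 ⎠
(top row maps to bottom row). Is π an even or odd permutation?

odd

In disjoint-cycle form the cycle lengths are 2, 2, 2, 1, 1.
A cycle of length ℓ contributes ℓ−1 transpositions, so π is a product of 1 + 1 + 1 = 3 transpositions — odd.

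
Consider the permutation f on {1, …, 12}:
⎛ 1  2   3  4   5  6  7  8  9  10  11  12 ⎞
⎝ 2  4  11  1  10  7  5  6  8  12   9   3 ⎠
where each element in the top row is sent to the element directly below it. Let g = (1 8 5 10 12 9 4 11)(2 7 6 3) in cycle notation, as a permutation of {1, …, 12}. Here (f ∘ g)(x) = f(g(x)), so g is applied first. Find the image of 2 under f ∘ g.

5

First apply g: g(2) = 7, then f(7) = 5. Thus (f ∘ g)(2) = 5.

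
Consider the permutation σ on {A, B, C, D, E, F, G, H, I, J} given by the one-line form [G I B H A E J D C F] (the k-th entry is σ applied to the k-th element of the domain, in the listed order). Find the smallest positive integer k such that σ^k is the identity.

30

The disjoint-cycle form of σ has cycle lengths 5, 3, 2.
The order of σ is the least common multiple of its cycle lengths: lcm(5, 3, 2) = 30.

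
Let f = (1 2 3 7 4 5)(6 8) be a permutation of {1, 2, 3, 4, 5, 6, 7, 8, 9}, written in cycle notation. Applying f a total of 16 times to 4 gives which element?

4 lies in the 6-cycle (1 2 3 7 4 5).
Since the cycle has length 6, f^16 acts on it the same as f^4 (16 mod 6 = 4).
Advancing 4 steps from 4: 4 → 5 → 1 → 2 → 3.

3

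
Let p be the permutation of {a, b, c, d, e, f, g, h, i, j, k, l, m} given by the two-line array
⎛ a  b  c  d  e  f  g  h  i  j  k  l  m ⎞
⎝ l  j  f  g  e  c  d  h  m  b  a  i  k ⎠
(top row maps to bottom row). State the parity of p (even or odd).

In disjoint-cycle form the cycle lengths are 5, 2, 2, 2, 1, 1.
A cycle of length ℓ contributes ℓ−1 transpositions, so p is a product of 4 + 1 + 1 + 1 = 7 transpositions — odd.

odd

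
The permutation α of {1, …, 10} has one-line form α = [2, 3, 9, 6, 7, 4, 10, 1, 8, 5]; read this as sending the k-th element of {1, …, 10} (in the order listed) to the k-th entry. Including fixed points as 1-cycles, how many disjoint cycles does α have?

The cycle decomposition is (1, 2, 3, 9, 8)(4, 6)(5, 7, 10), which has 3 cycles (counting 1-cycles).

3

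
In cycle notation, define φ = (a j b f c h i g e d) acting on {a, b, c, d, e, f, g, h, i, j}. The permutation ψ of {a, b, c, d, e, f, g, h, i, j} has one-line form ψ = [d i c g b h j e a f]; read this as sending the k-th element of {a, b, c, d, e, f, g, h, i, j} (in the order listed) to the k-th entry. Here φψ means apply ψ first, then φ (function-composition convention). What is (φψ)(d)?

(φψ)(d) = φ(ψ(d)). ψ(d) = g, then φ(g) = e. So (φψ)(d) = e.

e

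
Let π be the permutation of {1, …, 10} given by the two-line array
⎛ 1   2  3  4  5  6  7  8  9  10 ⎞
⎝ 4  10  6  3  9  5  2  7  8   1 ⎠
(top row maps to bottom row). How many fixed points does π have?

0

No element satisfies π(x) = x, so there are 0 fixed points.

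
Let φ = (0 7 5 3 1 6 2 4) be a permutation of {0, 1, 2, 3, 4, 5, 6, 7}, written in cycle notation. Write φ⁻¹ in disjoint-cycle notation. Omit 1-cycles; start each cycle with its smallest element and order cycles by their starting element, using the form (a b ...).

Inverting a permutation written in cycle notation just reverses the order within every cycle.
After reversing and putting each cycle's least element first, φ⁻¹ = (0 4 2 6 1 3 5 7).

(0 4 2 6 1 3 5 7)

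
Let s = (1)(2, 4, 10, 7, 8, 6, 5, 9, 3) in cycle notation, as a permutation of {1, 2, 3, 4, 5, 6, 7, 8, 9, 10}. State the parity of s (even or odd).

The cycle lengths are 9, 1.
A cycle is odd iff its length is even; s has 0 even-length cycles, so sgn(s) = (−1)^0 and s is even.

even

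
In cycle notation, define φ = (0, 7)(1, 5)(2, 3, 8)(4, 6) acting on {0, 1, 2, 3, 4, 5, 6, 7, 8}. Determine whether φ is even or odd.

odd

The cycle lengths are 3, 2, 2, 2.
A cycle is odd iff its length is even; φ has 3 even-length cycles, so sgn(φ) = (−1)^3 and φ is odd.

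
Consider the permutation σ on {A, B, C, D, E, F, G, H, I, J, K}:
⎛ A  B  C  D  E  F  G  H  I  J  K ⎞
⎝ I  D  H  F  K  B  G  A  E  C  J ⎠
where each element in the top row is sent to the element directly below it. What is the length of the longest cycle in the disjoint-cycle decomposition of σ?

Decomposing into disjoint cycles gives (A I E K J C H)(B D F); the longest has length 7.

7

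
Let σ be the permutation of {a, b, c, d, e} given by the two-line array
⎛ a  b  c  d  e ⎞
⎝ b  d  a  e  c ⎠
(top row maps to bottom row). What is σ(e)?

c

The entry below e in the array is c, so σ(e) = c.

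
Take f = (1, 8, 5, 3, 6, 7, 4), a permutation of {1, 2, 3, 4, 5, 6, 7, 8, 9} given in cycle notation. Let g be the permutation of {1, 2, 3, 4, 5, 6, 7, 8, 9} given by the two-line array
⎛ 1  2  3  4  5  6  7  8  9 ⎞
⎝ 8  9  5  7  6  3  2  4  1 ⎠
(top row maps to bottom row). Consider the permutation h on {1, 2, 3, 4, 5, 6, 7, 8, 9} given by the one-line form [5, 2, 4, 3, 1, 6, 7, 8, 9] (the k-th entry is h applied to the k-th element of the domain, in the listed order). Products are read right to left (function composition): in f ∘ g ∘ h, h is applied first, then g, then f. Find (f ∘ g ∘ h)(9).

(f ∘ g ∘ h)(9) = f(g(h(9))). h(9) = 9, then g(9) = 1, then f(1) = 8, so the result is 8.

8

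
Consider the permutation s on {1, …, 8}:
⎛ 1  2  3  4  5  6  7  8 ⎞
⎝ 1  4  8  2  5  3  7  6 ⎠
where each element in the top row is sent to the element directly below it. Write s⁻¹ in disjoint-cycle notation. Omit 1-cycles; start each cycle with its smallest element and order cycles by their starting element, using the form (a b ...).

(2 4)(3 6 8)

First write s in disjoint cycles: (2 4)(3 8 6).
The inverse reverses every cycle; in canonical form, s⁻¹ = (2 4)(3 6 8).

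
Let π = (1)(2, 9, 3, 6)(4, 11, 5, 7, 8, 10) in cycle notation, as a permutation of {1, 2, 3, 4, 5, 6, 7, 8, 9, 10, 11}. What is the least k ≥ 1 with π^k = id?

The disjoint cycles have lengths 6, 4, 1.
Since disjoint cycles commute, ord(π) = lcm(6, 4) = 12.

12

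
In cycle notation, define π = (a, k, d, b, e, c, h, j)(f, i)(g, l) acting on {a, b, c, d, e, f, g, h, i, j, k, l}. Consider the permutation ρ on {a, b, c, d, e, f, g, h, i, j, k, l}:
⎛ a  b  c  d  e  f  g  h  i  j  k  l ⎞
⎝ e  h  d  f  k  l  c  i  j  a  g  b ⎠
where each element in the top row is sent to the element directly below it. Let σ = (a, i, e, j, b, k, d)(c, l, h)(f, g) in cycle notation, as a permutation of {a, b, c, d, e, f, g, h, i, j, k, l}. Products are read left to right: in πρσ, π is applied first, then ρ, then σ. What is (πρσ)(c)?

e

Chase c: π(c) = h; ρ(h) = i; σ(i) = e. Hence (πρσ)(c) = e.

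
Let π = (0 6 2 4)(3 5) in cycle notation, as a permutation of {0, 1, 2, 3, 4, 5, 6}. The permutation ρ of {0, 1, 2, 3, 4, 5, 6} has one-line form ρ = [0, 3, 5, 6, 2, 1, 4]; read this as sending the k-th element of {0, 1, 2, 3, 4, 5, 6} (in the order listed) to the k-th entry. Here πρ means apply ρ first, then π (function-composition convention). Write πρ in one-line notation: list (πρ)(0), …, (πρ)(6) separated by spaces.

6 5 3 2 4 1 0

Chase each element through ρ then π: 0 → 0 → 6; 1 → 3 → 5; 2 → 5 → 3; 3 → 6 → 2; 4 → 2 → 4; 5 → 1 → 1; 6 → 4 → 0.
So πρ in one-line form is 6 5 3 2 4 1 0.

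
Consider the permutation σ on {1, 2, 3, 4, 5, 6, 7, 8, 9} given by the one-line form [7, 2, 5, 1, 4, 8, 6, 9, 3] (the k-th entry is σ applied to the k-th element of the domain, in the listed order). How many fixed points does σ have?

The fixed points (elements with σ(x) = x) are {2}, so there is 1.

1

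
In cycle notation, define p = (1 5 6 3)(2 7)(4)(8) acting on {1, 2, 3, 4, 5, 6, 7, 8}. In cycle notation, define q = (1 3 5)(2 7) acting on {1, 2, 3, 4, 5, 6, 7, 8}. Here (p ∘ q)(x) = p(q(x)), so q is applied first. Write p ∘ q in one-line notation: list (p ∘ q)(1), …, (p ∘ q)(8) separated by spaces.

(p ∘ q)(x) = p(q(x)). Computing each image: p(q(1)) = p(3) = 1, p(q(2)) = p(7) = 2, p(q(3)) = p(5) = 6, p(q(4)) = p(4) = 4, p(q(5)) = p(1) = 5, p(q(6)) = p(6) = 3, p(q(7)) = p(2) = 7, p(q(8)) = p(8) = 8.
Hence p ∘ q = [1 2 6 4 5 3 7 8].

1 2 6 4 5 3 7 8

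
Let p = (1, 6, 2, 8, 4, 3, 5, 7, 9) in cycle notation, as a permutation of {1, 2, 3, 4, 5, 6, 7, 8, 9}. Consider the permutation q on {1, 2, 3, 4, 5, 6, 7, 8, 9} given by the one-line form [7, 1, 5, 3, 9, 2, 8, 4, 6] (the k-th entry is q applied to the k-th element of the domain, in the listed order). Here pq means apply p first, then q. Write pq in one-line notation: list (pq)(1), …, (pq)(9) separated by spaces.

For each element, apply p then q: 1 → 6 → 2; 2 → 8 → 4; 3 → 5 → 9; 4 → 3 → 5; 5 → 7 → 8; 6 → 2 → 1; 7 → 9 → 6; 8 → 4 → 3; 9 → 1 → 7.
So pq in one-line form is 2 4 9 5 8 1 6 3 7.

2 4 9 5 8 1 6 3 7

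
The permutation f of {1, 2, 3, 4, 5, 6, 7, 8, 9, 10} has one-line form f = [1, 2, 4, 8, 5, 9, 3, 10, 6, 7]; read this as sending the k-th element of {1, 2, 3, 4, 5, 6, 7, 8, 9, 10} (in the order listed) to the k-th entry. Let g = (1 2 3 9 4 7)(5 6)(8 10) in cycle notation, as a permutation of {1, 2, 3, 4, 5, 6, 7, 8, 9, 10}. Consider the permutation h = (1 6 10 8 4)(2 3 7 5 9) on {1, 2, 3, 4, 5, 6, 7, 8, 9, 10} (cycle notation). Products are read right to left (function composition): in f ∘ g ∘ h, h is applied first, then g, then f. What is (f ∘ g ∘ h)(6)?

10

Apply the permutations in order: h(6) = 10, then g(10) = 8, then f(8) = 10. So (f ∘ g ∘ h)(6) = 10.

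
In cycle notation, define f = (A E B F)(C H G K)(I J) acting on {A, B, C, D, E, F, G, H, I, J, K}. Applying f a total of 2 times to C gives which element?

G

C lies in the 4-cycle (C H G K).
Stepping 2 places around the cycle: C → H → G.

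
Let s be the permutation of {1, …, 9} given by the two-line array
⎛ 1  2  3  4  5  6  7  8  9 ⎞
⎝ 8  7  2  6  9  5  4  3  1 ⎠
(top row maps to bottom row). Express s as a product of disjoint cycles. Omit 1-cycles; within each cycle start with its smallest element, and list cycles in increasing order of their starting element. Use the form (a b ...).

(1 8 3 2 7 4 6 5 9)

Iterating s from 1 gives 1 → 8 → 3 → 2 → 7 → 4 → 6 → 5 → 9 → 1; that is the 9-cycle (1 8 3 2 7 4 6 5 9).
Repeating from the next unused element and collecting all non-trivial cycles gives (1 8 3 2 7 4 6 5 9).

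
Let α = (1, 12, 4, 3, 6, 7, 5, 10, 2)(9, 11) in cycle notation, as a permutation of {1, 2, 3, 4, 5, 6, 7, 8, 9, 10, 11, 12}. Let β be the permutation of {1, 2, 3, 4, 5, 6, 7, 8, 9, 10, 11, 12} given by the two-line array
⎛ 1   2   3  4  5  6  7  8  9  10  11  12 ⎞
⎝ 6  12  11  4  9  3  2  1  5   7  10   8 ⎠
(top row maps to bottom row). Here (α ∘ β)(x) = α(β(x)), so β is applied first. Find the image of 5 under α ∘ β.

11

First apply β: β(5) = 9, then α(9) = 11. Thus (α ∘ β)(5) = 11.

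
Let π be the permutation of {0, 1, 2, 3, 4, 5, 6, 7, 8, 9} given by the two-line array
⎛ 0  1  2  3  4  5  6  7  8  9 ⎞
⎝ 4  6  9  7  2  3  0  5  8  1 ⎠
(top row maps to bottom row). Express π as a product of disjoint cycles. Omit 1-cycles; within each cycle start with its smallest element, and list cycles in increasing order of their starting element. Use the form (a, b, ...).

From 0: 0 → 4 → 2 → 9 → 1 → 6 → 0, closing the cycle (0, 4, 2, 9, 1, 6).
Repeating from the next unused element and collecting all non-trivial cycles gives (0, 4, 2, 9, 1, 6)(3, 7, 5).

(0, 4, 2, 9, 1, 6)(3, 7, 5)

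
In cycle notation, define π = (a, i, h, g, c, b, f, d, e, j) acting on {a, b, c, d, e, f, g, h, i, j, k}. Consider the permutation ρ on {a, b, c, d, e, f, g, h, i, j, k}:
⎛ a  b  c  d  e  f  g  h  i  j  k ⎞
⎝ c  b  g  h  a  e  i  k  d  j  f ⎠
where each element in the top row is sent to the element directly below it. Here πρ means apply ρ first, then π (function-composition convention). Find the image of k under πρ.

ρ(k) = f, then π(f) = d; composing gives (πρ)(k) = d.

d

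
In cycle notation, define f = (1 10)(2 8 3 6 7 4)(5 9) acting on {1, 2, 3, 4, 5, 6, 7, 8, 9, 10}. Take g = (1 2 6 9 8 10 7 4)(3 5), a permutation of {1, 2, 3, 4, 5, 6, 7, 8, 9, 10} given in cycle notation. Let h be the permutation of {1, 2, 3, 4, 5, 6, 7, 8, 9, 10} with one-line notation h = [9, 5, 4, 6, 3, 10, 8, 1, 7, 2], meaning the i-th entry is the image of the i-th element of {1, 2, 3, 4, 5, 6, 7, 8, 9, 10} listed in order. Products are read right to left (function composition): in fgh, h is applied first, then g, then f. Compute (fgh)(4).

5

(fgh)(4) = f(g(h(4))). h(4) = 6, then g(6) = 9, then f(9) = 5, so the result is 5.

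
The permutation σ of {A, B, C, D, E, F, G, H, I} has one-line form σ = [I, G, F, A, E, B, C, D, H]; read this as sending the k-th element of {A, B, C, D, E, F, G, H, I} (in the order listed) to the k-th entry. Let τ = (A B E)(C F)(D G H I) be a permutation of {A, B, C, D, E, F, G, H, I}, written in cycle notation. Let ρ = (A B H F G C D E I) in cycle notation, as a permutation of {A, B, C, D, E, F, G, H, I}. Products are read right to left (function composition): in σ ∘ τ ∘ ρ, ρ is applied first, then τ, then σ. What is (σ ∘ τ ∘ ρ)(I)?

G

Chase I: ρ(I) = A; τ(A) = B; σ(B) = G. Hence (σ ∘ τ ∘ ρ)(I) = G.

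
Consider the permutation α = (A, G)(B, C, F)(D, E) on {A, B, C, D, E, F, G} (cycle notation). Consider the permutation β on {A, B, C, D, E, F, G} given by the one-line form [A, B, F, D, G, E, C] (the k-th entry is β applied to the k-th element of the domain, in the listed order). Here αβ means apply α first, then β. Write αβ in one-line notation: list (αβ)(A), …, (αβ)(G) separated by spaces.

(αβ)(x) = β(α(x)). Computing each image: β(α(A)) = β(G) = C, β(α(B)) = β(C) = F, β(α(C)) = β(F) = E, β(α(D)) = β(E) = G, β(α(E)) = β(D) = D, β(α(F)) = β(B) = B, β(α(G)) = β(A) = A.
Hence αβ = [C F E G D B A].

C F E G D B A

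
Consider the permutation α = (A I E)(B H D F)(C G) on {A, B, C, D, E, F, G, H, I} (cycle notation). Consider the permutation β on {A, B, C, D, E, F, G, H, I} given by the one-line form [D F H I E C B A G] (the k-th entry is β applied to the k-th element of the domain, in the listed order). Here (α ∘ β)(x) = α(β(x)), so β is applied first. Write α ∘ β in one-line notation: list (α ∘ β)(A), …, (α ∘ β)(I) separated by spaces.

For each element, apply β then α: A → D → F; B → F → B; C → H → D; D → I → E; E → E → A; F → C → G; G → B → H; H → A → I; I → G → C.
So α ∘ β in one-line form is F B D E A G H I C.

F B D E A G H I C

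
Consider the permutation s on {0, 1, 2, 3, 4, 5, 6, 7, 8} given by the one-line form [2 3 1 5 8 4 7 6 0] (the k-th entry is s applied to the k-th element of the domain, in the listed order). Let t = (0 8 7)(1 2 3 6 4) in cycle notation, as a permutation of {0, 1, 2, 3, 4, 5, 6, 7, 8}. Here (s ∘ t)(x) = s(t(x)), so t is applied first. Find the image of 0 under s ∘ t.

(s ∘ t)(0) = s(t(0)). t(0) = 8, then s(8) = 0. So (s ∘ t)(0) = 0.

0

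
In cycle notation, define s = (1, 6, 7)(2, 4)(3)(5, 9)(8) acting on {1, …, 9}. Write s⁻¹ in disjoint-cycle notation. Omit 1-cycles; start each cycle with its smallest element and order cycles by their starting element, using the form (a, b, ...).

(1, 7, 6)(2, 4)(5, 9)

Inverting a permutation written in cycle notation just reverses the order within every cycle.
Reversing each cycle of s and rotating so the smallest element leads gives (1, 7, 6)(2, 4)(5, 9).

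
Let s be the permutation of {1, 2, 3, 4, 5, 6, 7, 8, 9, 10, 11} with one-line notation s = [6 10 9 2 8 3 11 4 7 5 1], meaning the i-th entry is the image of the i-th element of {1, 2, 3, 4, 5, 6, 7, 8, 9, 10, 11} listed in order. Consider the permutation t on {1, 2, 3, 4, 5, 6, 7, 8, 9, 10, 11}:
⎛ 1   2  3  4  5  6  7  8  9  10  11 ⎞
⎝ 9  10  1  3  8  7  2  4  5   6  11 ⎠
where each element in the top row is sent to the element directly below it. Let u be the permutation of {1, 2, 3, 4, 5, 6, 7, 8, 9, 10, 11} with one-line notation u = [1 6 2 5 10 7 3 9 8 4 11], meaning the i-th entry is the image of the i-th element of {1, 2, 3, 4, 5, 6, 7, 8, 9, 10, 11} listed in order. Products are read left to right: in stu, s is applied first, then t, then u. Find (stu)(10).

9

Chase 10: s(10) = 5; t(5) = 8; u(8) = 9. Hence (stu)(10) = 9.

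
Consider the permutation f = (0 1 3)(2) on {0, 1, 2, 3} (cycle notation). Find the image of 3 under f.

Within (0 1 3), 3 ↦ 0.

0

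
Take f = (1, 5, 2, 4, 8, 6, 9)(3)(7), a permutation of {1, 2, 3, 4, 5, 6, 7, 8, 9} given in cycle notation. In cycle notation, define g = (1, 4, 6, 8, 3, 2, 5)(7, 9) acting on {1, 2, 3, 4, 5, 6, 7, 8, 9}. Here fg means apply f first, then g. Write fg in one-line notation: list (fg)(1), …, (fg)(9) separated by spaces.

1 6 2 3 5 7 9 8 4

(fg)(x) = g(f(x)). Computing each image: g(f(1)) = g(5) = 1, g(f(2)) = g(4) = 6, g(f(3)) = g(3) = 2, g(f(4)) = g(8) = 3, g(f(5)) = g(2) = 5, g(f(6)) = g(9) = 7, g(f(7)) = g(7) = 9, g(f(8)) = g(6) = 8, g(f(9)) = g(1) = 4.
Hence fg = [1 6 2 3 5 7 9 8 4].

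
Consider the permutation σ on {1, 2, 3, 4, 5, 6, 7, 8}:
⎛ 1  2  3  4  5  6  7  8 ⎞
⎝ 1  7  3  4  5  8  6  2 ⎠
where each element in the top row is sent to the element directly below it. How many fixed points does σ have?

4

The fixed points (elements with σ(x) = x) are {1, 3, 4, 5}, so there are 4.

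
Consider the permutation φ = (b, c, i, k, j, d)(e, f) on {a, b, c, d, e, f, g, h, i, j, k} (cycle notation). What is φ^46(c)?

c lies in the 6-cycle (b, c, i, k, j, d).
Since the cycle has length 6, φ^46 acts on it the same as φ^4 (46 mod 6 = 4).
Stepping 4 places around the cycle: c → i → k → j → d.

d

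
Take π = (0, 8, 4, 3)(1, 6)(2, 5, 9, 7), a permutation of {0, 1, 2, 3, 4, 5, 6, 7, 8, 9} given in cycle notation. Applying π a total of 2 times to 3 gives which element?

8

3 lies in the 4-cycle (0, 8, 4, 3).
Stepping 2 places around the cycle: 3 → 0 → 8.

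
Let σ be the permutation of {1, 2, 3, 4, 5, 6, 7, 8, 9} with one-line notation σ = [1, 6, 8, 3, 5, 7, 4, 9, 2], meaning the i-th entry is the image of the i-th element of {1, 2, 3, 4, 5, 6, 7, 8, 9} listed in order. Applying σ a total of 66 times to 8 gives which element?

Tracing 8 → 9 → … returns to 8 after 7 steps, so 8 lies in a 7-cycle (2, 6, 7, 4, 3, 8, 9).
On a 7-cycle, σ^7 is the identity, so σ^66 = σ^3 there (66 ≡ 3 mod 7).
Stepping 3 places around the cycle: 8 → 9 → 2 → 6.

6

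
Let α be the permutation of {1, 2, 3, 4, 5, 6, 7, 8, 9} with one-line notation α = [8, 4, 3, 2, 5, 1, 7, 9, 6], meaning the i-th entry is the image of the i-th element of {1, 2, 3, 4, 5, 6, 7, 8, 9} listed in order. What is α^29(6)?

Tracing 6 → 1 → … returns to 6 after 4 steps, so 6 lies in a 4-cycle (1, 8, 9, 6).
On a 4-cycle, α^4 is the identity, so α^29 = α^1 there (29 ≡ 1 mod 4).
Advancing 1 step from 6: 6 → 1.

1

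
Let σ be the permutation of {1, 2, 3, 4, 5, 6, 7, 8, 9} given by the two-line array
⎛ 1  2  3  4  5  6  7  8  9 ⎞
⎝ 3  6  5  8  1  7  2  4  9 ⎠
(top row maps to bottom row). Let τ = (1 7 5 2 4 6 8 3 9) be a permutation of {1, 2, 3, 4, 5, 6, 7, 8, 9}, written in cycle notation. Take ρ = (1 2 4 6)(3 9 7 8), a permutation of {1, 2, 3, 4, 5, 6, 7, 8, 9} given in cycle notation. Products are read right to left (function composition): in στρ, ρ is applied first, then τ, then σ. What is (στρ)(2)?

Chase 2: ρ(2) = 4; τ(4) = 6; σ(6) = 7. Hence (στρ)(2) = 7.

7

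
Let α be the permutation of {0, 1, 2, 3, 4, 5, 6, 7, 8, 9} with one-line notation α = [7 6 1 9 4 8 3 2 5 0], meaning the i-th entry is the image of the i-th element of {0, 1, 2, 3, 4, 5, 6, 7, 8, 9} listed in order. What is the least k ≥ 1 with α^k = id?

14

Writing α as disjoint cycles, the cycle lengths are 7, 2, 1.
The order of α is the least common multiple of its cycle lengths: lcm(7, 2) = 14.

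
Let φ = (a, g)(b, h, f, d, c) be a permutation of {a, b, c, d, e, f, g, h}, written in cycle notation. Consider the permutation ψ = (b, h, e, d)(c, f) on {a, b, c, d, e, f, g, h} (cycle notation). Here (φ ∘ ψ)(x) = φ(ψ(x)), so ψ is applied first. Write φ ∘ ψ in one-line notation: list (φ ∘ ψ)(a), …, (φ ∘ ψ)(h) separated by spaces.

For each element, apply ψ then φ: a → a → g; b → h → f; c → f → d; d → b → h; e → d → c; f → c → b; g → g → a; h → e → e.
Collecting the images, φ ∘ ψ = [g f d h c b a e].

g f d h c b a e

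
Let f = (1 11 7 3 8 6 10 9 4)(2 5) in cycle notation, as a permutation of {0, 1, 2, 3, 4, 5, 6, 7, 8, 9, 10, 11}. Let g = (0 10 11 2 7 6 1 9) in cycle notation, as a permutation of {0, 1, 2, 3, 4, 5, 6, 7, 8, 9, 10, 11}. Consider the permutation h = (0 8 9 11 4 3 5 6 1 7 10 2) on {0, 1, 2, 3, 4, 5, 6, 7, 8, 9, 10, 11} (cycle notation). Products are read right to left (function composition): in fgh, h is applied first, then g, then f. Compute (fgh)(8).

0

Chase 8: h(8) = 9; g(9) = 0; f(0) = 0. Hence (fgh)(8) = 0.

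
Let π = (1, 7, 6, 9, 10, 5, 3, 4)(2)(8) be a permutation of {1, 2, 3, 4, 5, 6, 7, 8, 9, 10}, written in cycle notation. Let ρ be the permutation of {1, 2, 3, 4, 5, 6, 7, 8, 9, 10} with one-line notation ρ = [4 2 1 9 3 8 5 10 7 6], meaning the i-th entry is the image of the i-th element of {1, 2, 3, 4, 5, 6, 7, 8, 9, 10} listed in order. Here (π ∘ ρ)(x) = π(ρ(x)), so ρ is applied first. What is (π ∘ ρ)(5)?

4

First apply ρ: ρ(5) = 3, then π(3) = 4. Thus (π ∘ ρ)(5) = 4.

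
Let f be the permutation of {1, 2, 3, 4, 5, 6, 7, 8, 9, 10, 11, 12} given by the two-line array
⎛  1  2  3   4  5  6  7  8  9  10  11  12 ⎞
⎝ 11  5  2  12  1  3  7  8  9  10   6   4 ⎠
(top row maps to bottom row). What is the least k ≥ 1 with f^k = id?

The disjoint-cycle form of f has cycle lengths 6, 2, 1, 1, 1, 1.
Since disjoint cycles commute, ord(f) = lcm(6, 2) = 6.

6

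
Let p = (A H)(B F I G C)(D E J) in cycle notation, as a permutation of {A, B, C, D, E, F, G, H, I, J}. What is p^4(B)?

B lies in the 5-cycle (B F I G C).
Advancing 4 steps from B: B → F → I → G → C.

C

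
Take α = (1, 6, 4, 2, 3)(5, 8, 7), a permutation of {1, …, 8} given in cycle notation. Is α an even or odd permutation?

The cycle lengths are 5, 3.
A cycle of length ℓ contributes ℓ−1 transpositions, so α is a product of 4 + 2 = 6 transpositions — even.

even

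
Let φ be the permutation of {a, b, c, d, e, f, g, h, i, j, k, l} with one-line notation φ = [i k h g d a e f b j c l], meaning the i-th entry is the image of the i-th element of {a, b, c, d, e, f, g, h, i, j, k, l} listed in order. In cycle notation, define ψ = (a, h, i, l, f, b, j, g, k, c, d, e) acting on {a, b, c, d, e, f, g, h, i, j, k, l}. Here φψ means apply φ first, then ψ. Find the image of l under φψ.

(φψ)(l) = ψ(φ(l)). φ(l) = l, then ψ(l) = f. So (φψ)(l) = f.

f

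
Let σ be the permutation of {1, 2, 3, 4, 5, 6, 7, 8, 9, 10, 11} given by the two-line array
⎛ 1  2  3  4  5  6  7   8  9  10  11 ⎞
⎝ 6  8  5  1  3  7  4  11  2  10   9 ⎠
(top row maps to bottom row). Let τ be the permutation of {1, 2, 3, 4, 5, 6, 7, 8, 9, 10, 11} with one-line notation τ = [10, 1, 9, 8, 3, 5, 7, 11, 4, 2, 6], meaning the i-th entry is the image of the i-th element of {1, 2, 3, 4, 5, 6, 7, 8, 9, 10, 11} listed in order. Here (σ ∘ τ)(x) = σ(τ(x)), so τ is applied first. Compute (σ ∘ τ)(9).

1

First apply τ: τ(9) = 4, then σ(4) = 1. Thus (σ ∘ τ)(9) = 1.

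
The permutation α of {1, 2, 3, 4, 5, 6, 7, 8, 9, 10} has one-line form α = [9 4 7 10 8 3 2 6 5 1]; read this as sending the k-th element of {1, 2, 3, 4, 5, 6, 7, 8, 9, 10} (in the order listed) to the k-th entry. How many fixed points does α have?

No element satisfies α(x) = x, so there are 0 fixed points.

0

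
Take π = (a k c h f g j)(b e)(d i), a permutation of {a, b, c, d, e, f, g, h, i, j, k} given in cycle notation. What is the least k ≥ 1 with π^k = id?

The disjoint cycles have lengths 7, 2, 2.
The order of π is the least common multiple of its cycle lengths: lcm(7, 2, 2) = 14.

14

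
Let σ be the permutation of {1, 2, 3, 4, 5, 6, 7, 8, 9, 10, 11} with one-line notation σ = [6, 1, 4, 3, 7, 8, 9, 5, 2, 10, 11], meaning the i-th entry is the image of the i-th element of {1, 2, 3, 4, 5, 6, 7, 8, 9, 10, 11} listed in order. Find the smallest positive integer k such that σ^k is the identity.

14

Writing σ as disjoint cycles, the cycle lengths are 7, 2, 1, 1.
Since disjoint cycles commute, ord(σ) = lcm(7, 2) = 14.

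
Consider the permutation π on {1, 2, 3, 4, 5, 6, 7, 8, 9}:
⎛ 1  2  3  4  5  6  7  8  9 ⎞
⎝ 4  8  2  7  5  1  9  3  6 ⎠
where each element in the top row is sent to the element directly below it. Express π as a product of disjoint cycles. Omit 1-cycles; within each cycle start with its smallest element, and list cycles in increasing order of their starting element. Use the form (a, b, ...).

(1, 4, 7, 9, 6)(2, 8, 3)

From 1: 1 → 4 → 7 → 9 → 6 → 1, closing the cycle (1, 4, 7, 9, 6).
Repeating from the next unused element and collecting all non-trivial cycles gives (1, 4, 7, 9, 6)(2, 8, 3).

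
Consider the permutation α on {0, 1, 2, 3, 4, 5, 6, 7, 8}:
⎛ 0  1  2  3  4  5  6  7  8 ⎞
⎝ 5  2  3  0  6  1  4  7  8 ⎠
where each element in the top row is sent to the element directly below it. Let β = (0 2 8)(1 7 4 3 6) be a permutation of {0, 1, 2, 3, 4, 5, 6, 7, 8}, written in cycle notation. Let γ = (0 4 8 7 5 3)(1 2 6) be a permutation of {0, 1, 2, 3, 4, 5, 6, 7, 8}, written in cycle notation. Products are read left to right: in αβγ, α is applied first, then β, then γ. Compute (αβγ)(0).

(αβγ)(0) = γ(β(α(0))). α(0) = 5, then β(5) = 5, then γ(5) = 3, so the result is 3.

3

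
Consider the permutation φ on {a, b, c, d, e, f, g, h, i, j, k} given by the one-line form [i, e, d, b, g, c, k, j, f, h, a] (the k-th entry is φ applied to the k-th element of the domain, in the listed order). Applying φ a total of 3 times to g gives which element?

i

Tracing g → k → … returns to g after 9 steps, so g lies in a 9-cycle (a i f c d b e g k).
Stepping 3 places around the cycle: g → k → a → i.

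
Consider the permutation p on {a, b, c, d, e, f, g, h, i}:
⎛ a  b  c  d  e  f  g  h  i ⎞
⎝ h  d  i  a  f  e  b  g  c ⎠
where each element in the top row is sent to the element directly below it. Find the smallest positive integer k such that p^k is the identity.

Decomposing into disjoint cycles gives cycle lengths 5, 2, 2.
Since disjoint cycles commute, ord(p) = lcm(5, 2, 2) = 10.

10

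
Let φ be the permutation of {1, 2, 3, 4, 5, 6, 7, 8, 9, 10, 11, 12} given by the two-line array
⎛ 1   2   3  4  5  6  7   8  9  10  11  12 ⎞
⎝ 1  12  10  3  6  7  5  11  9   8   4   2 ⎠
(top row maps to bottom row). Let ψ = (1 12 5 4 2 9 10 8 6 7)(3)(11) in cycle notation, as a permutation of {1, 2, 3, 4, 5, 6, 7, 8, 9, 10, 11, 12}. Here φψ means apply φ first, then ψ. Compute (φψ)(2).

First apply φ: φ(2) = 12, then ψ(12) = 5. Thus (φψ)(2) = 5.

5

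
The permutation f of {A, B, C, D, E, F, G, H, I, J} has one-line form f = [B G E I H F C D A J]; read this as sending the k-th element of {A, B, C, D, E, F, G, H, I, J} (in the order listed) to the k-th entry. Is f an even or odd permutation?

In disjoint-cycle form the cycle lengths are 8, 1, 1.
A cycle of length ℓ contributes ℓ−1 transpositions, so f is a product of 7 transpositions — odd.

odd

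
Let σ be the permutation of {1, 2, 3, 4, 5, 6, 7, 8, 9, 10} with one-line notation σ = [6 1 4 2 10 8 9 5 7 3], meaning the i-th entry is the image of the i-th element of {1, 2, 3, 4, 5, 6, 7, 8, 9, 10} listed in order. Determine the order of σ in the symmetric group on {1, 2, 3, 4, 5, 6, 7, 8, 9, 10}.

8

The disjoint-cycle form of σ has cycle lengths 8, 2.
The order is lcm(8, 2) = 8.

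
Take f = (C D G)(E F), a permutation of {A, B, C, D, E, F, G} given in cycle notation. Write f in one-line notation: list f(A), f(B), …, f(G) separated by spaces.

A B D G F E C

Reading each image from the cycles: A↦A, B↦B, C↦D, D↦G, E↦F, F↦E, G↦C.
So the one-line form is A B D G F E C.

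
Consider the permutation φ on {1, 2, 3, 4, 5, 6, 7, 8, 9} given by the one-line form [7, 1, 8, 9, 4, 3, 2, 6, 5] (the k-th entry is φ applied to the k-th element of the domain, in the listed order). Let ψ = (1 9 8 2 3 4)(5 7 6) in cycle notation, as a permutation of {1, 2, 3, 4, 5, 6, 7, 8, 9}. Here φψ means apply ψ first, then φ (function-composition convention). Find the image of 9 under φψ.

(φψ)(9) = φ(ψ(9)). ψ(9) = 8, then φ(8) = 6. So (φψ)(9) = 6.

6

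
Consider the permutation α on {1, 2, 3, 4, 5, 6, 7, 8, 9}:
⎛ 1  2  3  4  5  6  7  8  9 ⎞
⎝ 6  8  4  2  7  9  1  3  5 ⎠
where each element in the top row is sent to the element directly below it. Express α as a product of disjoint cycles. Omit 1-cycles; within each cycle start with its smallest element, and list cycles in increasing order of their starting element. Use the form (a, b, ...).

(1, 6, 9, 5, 7)(2, 8, 3, 4)

Iterating α from 1 gives 1 → 6 → 9 → 5 → 7 → 1; that is the 5-cycle (1, 6, 9, 5, 7).
Continuing from each remaining unvisited element yields (1, 6, 9, 5, 7)(2, 8, 3, 4).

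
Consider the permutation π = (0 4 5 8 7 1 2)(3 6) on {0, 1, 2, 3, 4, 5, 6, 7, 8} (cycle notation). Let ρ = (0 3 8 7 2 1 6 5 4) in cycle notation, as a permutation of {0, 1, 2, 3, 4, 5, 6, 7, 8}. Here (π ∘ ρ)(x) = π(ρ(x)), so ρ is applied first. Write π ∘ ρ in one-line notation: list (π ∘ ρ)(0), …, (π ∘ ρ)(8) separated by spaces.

6 3 2 7 4 5 8 0 1

Chase each element through ρ then π: 0 → 3 → 6; 1 → 6 → 3; 2 → 1 → 2; 3 → 8 → 7; 4 → 0 → 4; 5 → 4 → 5; 6 → 5 → 8; 7 → 2 → 0; 8 → 7 → 1.
So π ∘ ρ in one-line form is 6 3 2 7 4 5 8 0 1.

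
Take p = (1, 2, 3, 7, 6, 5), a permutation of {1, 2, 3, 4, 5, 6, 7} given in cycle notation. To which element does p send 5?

In the cycle (1, 2, 3, 7, 6, 5), 5 is followed by 1, so p(5) = 1.

1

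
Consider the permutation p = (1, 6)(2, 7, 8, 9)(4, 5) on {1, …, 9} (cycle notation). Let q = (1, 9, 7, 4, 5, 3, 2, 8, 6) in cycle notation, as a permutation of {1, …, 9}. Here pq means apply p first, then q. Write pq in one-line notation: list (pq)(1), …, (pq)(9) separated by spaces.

1 4 2 3 5 9 6 7 8

(pq)(x) = q(p(x)). Computing each image: q(p(1)) = q(6) = 1, q(p(2)) = q(7) = 4, q(p(3)) = q(3) = 2, q(p(4)) = q(5) = 3, q(p(5)) = q(4) = 5, q(p(6)) = q(1) = 9, q(p(7)) = q(8) = 6, q(p(8)) = q(9) = 7, q(p(9)) = q(2) = 8.
Hence pq = [1 4 2 3 5 9 6 7 8].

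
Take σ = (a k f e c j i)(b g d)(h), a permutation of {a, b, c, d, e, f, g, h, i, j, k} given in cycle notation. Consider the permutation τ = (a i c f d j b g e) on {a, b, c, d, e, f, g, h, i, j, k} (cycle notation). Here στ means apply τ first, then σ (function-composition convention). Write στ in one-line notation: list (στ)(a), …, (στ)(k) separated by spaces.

(στ)(x) = σ(τ(x)). Computing each image: σ(τ(a)) = σ(i) = a, σ(τ(b)) = σ(g) = d, σ(τ(c)) = σ(f) = e, σ(τ(d)) = σ(j) = i, σ(τ(e)) = σ(a) = k, σ(τ(f)) = σ(d) = b, σ(τ(g)) = σ(e) = c, σ(τ(h)) = σ(h) = h, σ(τ(i)) = σ(c) = j, σ(τ(j)) = σ(b) = g, σ(τ(k)) = σ(k) = f.
Hence στ = [a d e i k b c h j g f].

a d e i k b c h j g f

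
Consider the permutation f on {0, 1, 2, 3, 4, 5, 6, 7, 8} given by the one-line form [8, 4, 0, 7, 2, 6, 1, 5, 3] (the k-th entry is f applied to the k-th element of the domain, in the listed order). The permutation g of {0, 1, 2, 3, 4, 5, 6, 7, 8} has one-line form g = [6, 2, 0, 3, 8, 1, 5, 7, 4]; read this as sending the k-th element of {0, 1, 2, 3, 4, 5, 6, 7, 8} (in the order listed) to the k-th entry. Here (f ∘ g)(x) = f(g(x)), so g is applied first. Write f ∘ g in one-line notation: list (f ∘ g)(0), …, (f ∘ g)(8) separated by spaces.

1 0 8 7 3 4 6 5 2

For each element, apply g then f: 0 → 6 → 1; 1 → 2 → 0; 2 → 0 → 8; 3 → 3 → 7; 4 → 8 → 3; 5 → 1 → 4; 6 → 5 → 6; 7 → 7 → 5; 8 → 4 → 2.
So f ∘ g in one-line form is 1 0 8 7 3 4 6 5 2.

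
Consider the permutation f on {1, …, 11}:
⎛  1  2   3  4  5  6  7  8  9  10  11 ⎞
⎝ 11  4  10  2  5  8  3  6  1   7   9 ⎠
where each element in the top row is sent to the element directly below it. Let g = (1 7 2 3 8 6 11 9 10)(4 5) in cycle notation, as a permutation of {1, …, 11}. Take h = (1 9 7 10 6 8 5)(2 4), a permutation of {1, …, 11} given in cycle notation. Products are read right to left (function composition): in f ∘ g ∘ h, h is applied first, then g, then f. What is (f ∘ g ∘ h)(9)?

Chase 9: h(9) = 7; g(7) = 2; f(2) = 4. Hence (f ∘ g ∘ h)(9) = 4.

4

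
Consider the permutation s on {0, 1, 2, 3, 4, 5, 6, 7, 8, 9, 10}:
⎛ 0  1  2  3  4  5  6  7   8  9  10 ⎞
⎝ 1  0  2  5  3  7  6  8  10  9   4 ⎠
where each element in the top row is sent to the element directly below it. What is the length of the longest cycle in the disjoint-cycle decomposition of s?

6

Decomposing into disjoint cycles gives (0, 1)(3, 5, 7, 8, 10, 4); the longest has length 6.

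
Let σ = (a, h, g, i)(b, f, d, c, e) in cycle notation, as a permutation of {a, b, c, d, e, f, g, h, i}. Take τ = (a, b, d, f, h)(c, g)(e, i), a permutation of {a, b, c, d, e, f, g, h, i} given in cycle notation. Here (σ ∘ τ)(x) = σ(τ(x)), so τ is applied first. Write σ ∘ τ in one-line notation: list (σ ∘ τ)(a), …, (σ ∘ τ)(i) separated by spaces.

For each element, apply τ then σ: a → b → f; b → d → c; c → g → i; d → f → d; e → i → a; f → h → g; g → c → e; h → a → h; i → e → b.
So σ ∘ τ in one-line form is f c i d a g e h b.

f c i d a g e h b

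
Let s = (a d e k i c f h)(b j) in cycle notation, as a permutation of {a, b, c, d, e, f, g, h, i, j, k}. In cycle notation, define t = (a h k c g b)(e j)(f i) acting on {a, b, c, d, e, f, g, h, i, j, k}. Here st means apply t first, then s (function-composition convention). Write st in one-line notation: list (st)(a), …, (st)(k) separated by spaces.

For each element, apply t then s: a → h → a; b → a → d; c → g → g; d → d → e; e → j → b; f → i → c; g → b → j; h → k → i; i → f → h; j → e → k; k → c → f.
Collecting the images, st = [a d g e b c j i h k f].

a d g e b c j i h k f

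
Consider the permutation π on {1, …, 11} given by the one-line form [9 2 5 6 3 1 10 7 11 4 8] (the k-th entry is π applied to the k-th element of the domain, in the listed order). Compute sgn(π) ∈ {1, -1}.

In disjoint-cycle form the cycle lengths are 8, 2, 1.
A cycle of length ℓ contributes ℓ−1 transpositions, so π is a product of 7 + 1 = 8 transpositions — even.

1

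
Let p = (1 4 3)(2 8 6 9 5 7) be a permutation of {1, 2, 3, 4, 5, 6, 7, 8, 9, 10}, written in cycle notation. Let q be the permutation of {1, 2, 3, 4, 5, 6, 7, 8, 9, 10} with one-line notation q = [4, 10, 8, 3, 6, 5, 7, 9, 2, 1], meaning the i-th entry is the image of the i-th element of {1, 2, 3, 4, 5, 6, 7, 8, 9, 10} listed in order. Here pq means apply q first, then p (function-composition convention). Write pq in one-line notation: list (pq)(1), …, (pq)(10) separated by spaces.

3 10 6 1 9 7 2 5 8 4

Chase each element through q then p: 1 → 4 → 3; 2 → 10 → 10; 3 → 8 → 6; 4 → 3 → 1; 5 → 6 → 9; 6 → 5 → 7; 7 → 7 → 2; 8 → 9 → 5; 9 → 2 → 8; 10 → 1 → 4.
Collecting the images, pq = [3 10 6 1 9 7 2 5 8 4].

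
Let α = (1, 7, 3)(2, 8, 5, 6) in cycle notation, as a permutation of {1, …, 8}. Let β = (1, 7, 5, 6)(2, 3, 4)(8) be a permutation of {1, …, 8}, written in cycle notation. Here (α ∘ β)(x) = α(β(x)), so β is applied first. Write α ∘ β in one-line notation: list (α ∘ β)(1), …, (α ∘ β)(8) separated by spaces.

(α ∘ β)(x) = α(β(x)). Computing each image: α(β(1)) = α(7) = 3, α(β(2)) = α(3) = 1, α(β(3)) = α(4) = 4, α(β(4)) = α(2) = 8, α(β(5)) = α(6) = 2, α(β(6)) = α(1) = 7, α(β(7)) = α(5) = 6, α(β(8)) = α(8) = 5.
Hence α ∘ β = [3 1 4 8 2 7 6 5].

3 1 4 8 2 7 6 5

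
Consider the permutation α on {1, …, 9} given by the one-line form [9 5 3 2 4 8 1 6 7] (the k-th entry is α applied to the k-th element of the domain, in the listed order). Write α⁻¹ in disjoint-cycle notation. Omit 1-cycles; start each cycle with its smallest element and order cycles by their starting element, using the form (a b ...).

First write α in disjoint cycles: (1 9 7)(2 5 4)(6 8).
The inverse reverses every cycle; in canonical form, α⁻¹ = (1 7 9)(2 4 5)(6 8).

(1 7 9)(2 4 5)(6 8)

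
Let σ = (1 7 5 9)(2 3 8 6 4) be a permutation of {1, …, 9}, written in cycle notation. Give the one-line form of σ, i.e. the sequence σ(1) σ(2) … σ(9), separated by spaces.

7 3 8 2 9 4 5 6 1

Each element maps to the next entry in its cycle (wrapping to the front): 1↦7, 2↦3, 3↦8, 4↦2, 5↦9, 6↦4, 7↦5, 8↦6, 9↦1.
So the one-line form is 7 3 8 2 9 4 5 6 1.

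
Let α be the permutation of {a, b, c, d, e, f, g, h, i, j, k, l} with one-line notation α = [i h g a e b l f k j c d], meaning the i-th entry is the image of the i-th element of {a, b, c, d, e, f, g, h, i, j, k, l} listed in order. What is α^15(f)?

Tracing f → b → … returns to f after 3 steps, so f lies in a 3-cycle (b, h, f).
Since the cycle has length 3, α^15 acts on it the same as α^0 (15 mod 3 = 0).
So α^15(f) = f.

f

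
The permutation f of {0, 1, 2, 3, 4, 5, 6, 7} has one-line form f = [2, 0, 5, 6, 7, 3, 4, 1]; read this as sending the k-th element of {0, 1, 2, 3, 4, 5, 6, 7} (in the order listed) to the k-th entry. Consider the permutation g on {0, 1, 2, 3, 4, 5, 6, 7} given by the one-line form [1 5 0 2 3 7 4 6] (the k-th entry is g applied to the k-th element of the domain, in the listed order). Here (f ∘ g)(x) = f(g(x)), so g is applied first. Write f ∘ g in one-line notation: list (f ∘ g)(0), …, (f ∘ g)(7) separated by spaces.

0 3 2 5 6 1 7 4

(f ∘ g)(x) = f(g(x)). Computing each image: f(g(0)) = f(1) = 0, f(g(1)) = f(5) = 3, f(g(2)) = f(0) = 2, f(g(3)) = f(2) = 5, f(g(4)) = f(3) = 6, f(g(5)) = f(7) = 1, f(g(6)) = f(4) = 7, f(g(7)) = f(6) = 4.
Hence f ∘ g = [0 3 2 5 6 1 7 4].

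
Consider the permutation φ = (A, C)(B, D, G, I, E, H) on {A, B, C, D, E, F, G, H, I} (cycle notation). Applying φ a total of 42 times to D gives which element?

D lies in the 6-cycle (B, D, G, I, E, H).
Powers repeat with period 6 on this cycle, and 42 mod 6 = 0, so φ^42(D) = φ^0(D).
So φ^42(D) = D.

D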